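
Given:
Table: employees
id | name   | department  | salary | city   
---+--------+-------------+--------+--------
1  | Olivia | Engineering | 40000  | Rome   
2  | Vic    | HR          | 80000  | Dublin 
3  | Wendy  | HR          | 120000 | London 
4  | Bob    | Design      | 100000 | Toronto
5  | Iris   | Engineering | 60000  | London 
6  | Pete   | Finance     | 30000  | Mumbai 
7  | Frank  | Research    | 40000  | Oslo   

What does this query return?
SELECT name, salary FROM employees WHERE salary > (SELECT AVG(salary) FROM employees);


Subquery: AVG(salary) = 67142.86
Filtering: salary > 67142.86
  Vic (80000) -> MATCH
  Wendy (120000) -> MATCH
  Bob (100000) -> MATCH


3 rows:
Vic, 80000
Wendy, 120000
Bob, 100000


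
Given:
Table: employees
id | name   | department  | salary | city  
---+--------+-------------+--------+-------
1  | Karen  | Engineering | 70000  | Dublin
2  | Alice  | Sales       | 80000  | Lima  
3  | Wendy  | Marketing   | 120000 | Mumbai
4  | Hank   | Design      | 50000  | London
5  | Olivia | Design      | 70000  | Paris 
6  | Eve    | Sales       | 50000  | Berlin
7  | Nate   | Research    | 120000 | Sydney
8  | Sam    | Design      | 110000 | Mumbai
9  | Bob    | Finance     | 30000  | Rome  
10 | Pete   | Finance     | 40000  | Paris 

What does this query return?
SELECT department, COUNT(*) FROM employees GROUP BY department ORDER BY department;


Assigning each row to its department group:
  Karen -> Engineering
  Alice -> Sales
  Wendy -> Marketing
  Hank -> Design
  Olivia -> Design
  Eve -> Sales
  Nate -> Research
  Sam -> Design
  Bob -> Finance
  Pete -> Finance


6 groups:
Design, 3
Engineering, 1
Finance, 2
Marketing, 1
Research, 1
Sales, 2


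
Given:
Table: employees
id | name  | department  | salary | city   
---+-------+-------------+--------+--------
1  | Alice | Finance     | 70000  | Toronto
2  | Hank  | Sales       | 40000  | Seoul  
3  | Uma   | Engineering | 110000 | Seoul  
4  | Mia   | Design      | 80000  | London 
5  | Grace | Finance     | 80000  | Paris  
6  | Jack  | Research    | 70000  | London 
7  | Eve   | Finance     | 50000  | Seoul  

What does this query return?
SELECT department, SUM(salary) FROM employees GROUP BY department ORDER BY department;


Summing salary within each department:
  Design: 80000 = 80000
  Engineering: 110000 = 110000
  Finance: 70000 + 80000 + 50000 = 200000
  Research: 70000 = 70000
  Sales: 40000 = 40000


5 groups:
Design, 80000
Engineering, 110000
Finance, 200000
Research, 70000
Sales, 40000


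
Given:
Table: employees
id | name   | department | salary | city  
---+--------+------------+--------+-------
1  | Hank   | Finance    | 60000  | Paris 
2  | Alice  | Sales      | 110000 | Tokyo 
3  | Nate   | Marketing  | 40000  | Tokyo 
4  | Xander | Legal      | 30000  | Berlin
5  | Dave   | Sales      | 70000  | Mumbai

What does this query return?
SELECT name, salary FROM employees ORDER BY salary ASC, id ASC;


Sorting by salary ASC, then id ASC for ties

5 rows:
Xander, 30000
Nate, 40000
Hank, 60000
Dave, 70000
Alice, 110000


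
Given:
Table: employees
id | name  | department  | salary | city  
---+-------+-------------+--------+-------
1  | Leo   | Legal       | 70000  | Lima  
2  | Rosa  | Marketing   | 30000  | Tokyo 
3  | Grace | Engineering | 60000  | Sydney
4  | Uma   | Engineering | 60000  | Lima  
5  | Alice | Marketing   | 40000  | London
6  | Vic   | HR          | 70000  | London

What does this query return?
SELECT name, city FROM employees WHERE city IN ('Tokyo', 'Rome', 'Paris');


Filtering: city IN ('Tokyo', 'Rome', 'Paris')
Matching: 1 rows

1 rows:
Rosa, Tokyo


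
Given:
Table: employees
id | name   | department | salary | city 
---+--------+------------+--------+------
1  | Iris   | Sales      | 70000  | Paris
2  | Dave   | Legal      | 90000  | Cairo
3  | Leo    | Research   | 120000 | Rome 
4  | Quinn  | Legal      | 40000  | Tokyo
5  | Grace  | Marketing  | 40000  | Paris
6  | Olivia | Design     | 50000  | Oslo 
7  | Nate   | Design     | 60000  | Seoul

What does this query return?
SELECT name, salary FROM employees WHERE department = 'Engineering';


Filtering: department = 'Engineering'
Matching rows: 0

Empty result set (0 rows)


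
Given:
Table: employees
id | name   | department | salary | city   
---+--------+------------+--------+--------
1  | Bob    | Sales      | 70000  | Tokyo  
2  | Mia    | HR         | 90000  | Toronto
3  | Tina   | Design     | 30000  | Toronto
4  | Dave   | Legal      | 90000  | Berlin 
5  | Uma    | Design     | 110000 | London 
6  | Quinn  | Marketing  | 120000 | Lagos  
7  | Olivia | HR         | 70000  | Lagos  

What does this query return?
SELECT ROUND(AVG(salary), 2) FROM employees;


SUM(salary) = 580000
COUNT = 7
ROUND(AVG, 2) = ROUND(580000 / 7, 2) = 82857.14

82857.14


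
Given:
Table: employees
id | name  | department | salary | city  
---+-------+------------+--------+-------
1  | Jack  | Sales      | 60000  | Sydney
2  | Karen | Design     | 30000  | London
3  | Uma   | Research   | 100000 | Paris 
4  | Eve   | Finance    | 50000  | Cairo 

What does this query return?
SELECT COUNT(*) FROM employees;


COUNT(*) counts all rows

4


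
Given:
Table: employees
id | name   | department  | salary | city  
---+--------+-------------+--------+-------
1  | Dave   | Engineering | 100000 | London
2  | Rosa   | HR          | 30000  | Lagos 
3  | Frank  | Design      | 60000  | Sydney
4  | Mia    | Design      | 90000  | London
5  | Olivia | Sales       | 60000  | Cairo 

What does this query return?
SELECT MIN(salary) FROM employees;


Salaries: 100000, 30000, 60000, 90000, 60000
MIN = 30000

30000


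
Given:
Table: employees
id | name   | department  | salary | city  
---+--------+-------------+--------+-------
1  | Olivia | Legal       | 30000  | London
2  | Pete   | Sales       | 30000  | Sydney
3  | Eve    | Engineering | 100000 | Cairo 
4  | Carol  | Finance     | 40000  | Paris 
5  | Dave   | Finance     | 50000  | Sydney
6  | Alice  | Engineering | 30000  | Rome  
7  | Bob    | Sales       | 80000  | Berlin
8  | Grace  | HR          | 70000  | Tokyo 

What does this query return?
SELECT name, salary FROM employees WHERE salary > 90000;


Filtering: salary > 90000
Matching: 1 rows

1 rows:
Eve, 100000


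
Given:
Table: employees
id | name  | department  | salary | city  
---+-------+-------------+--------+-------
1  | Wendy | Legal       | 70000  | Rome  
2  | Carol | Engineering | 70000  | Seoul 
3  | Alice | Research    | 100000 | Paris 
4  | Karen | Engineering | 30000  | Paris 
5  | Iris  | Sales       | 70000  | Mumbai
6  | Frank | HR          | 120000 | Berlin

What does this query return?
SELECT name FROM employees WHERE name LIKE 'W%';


LIKE 'W%' matches names starting with 'W'
Matching: 1

1 rows:
Wendy


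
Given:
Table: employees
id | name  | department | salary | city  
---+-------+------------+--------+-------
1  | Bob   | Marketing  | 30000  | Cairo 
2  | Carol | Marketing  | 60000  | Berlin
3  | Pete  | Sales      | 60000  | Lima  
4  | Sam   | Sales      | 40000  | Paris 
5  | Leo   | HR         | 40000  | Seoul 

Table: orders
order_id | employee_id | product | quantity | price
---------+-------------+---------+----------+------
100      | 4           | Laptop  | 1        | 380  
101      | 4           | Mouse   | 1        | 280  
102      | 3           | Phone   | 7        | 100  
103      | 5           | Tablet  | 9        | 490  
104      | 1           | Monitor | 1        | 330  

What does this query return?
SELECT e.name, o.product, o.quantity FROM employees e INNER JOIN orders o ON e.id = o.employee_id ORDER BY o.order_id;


Joining employees.id = orders.employee_id:
  employee Sam (id=4) -> order Laptop
  employee Sam (id=4) -> order Mouse
  employee Pete (id=3) -> order Phone
  employee Leo (id=5) -> order Tablet
  employee Bob (id=1) -> order Monitor


5 rows:
Sam, Laptop, 1
Sam, Mouse, 1
Pete, Phone, 7
Leo, Tablet, 9
Bob, Monitor, 1


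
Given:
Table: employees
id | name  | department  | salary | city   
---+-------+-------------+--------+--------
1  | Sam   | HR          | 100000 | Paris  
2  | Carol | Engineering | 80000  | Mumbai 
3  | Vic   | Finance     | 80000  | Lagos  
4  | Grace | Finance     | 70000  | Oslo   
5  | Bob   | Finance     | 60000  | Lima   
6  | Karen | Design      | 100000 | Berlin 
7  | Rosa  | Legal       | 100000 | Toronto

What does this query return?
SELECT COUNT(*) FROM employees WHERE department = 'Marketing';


Counting rows where department = 'Marketing'


0


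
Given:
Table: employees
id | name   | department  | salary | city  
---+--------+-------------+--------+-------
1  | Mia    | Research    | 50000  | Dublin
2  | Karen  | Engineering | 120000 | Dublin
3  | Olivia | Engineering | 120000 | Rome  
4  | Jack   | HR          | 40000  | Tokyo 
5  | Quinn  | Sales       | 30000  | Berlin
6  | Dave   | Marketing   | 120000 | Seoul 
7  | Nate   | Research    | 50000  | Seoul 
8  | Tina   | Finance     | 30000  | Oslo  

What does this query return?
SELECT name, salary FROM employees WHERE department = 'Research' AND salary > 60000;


Filtering: department = 'Research' AND salary > 60000
Matching: 0 rows

Empty result set (0 rows)


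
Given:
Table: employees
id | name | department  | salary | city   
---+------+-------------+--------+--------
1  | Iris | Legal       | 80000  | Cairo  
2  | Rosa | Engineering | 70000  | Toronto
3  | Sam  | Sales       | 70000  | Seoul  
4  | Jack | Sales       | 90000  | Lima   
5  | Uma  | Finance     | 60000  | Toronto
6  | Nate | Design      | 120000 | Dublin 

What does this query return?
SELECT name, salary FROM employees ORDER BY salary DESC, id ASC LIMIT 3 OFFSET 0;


Sort by salary DESC (id ASC tiebreak), then skip 0 and take 3
Rows 1 through 3

3 rows:
Nate, 120000
Jack, 90000
Iris, 80000


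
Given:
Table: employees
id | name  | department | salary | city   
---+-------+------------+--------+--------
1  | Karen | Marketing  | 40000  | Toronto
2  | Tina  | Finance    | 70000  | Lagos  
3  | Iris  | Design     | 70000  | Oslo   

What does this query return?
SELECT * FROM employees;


SELECT * returns all 3 rows with all columns

3 rows:
1, Karen, Marketing, 40000, Toronto
2, Tina, Finance, 70000, Lagos
3, Iris, Design, 70000, Oslo


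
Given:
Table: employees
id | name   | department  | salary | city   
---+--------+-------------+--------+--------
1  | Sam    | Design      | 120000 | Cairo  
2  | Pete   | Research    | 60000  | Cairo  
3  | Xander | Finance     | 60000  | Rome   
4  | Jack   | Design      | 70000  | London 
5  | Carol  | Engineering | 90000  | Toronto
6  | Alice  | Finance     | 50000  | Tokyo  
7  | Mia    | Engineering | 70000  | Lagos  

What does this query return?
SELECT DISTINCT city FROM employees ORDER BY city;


All 'city' values (row order): Cairo, Cairo, Rome, London, Toronto, Tokyo, Lagos
Removing duplicates leaves 6 unique value(s).

6 values:
Cairo
Lagos
London
Rome
Tokyo
Toronto


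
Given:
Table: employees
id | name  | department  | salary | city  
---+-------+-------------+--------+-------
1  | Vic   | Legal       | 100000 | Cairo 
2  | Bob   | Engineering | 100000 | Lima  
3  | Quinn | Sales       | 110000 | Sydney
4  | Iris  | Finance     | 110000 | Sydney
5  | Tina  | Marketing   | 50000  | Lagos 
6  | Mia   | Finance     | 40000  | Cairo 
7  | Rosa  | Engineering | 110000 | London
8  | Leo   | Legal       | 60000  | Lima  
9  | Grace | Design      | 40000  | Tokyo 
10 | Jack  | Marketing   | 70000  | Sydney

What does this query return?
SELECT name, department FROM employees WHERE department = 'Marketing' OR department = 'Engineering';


Filtering: department = 'Marketing' OR 'Engineering'
Matching: 4 rows

4 rows:
Bob, Engineering
Tina, Marketing
Rosa, Engineering
Jack, Marketing


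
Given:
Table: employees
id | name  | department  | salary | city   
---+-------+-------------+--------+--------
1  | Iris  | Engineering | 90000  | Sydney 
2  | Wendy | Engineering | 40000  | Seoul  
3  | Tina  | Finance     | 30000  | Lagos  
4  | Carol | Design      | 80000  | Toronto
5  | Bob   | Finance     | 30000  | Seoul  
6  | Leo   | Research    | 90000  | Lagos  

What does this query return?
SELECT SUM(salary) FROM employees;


SUM(salary) = 90000 + 40000 + 30000 + 80000 + 30000 + 90000 = 360000

360000


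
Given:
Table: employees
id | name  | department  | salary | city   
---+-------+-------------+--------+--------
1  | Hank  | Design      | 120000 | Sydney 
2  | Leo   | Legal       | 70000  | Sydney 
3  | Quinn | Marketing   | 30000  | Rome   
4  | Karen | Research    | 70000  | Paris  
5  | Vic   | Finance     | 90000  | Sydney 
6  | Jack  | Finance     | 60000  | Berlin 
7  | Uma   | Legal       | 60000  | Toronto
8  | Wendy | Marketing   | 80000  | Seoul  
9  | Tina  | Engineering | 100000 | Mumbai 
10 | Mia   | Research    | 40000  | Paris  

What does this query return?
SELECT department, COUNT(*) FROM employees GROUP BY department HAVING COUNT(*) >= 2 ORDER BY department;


Groups with count >= 2:
  Finance: 2 -> PASS
  Legal: 2 -> PASS
  Marketing: 2 -> PASS
  Research: 2 -> PASS
  Design: 1 -> filtered out
  Engineering: 1 -> filtered out


4 groups:
Finance, 2
Legal, 2
Marketing, 2
Research, 2


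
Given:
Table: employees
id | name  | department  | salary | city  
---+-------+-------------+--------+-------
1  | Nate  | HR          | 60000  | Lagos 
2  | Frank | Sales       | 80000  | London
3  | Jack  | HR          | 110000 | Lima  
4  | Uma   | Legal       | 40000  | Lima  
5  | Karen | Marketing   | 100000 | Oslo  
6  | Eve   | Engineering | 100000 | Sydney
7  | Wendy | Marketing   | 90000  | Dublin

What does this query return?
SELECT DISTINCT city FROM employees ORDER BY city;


All 'city' values (row order): Lagos, London, Lima, Lima, Oslo, Sydney, Dublin
Removing duplicates leaves 6 unique value(s).

6 values:
Dublin
Lagos
Lima
London
Oslo
Sydney


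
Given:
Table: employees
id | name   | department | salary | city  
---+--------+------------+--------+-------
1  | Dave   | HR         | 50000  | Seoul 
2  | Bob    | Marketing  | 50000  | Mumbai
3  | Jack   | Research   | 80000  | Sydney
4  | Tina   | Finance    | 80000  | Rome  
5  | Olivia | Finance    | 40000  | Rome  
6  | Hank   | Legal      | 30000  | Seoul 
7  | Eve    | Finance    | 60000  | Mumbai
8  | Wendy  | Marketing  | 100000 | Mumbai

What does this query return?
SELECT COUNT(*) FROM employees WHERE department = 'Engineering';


Counting rows where department = 'Engineering'


0


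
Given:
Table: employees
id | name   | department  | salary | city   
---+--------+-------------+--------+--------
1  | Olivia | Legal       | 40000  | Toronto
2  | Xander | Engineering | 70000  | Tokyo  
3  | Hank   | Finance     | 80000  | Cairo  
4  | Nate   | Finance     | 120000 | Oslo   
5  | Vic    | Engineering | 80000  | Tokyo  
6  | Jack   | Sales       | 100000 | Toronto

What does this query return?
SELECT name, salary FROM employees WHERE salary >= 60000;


Filtering: salary >= 60000
Matching: 5 rows

5 rows:
Xander, 70000
Hank, 80000
Nate, 120000
Vic, 80000
Jack, 100000


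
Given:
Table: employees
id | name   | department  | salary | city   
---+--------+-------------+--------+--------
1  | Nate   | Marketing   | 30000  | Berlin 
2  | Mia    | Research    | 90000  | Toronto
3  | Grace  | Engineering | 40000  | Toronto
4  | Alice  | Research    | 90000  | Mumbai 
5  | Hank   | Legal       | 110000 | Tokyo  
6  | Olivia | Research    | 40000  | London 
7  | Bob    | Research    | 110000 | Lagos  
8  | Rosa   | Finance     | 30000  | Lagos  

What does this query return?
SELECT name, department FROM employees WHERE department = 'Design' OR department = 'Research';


Filtering: department = 'Design' OR 'Research'
Matching: 4 rows

4 rows:
Mia, Research
Alice, Research
Olivia, Research
Bob, Research


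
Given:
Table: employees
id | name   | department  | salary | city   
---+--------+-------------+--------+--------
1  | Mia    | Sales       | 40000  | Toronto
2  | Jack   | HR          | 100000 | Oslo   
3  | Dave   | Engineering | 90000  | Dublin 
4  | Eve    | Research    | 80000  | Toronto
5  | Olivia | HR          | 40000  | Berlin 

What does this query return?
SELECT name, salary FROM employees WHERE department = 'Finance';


Filtering: department = 'Finance'
Matching rows: 0

Empty result set (0 rows)


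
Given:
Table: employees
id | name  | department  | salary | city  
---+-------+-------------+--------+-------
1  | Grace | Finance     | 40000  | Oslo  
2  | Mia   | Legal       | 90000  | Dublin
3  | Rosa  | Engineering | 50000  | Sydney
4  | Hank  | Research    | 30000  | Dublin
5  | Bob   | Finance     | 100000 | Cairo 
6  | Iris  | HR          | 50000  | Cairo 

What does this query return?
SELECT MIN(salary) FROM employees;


Salaries: 40000, 90000, 50000, 30000, 100000, 50000
MIN = 30000

30000


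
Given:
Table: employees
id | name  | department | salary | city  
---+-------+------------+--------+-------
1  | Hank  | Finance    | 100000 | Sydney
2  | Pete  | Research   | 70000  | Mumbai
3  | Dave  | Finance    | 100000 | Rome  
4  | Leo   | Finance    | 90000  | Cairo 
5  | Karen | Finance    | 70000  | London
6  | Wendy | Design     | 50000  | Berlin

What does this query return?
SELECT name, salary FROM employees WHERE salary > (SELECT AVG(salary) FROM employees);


Subquery: AVG(salary) = 80000.0
Filtering: salary > 80000.0
  Hank (100000) -> MATCH
  Dave (100000) -> MATCH
  Leo (90000) -> MATCH


3 rows:
Hank, 100000
Dave, 100000
Leo, 90000


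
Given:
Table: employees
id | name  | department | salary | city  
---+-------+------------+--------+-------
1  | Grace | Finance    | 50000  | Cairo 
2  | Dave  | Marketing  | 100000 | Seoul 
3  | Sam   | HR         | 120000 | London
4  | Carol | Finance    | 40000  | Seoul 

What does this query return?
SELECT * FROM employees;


SELECT * returns all 4 rows with all columns

4 rows:
1, Grace, Finance, 50000, Cairo
2, Dave, Marketing, 100000, Seoul
3, Sam, HR, 120000, London
4, Carol, Finance, 40000, Seoul


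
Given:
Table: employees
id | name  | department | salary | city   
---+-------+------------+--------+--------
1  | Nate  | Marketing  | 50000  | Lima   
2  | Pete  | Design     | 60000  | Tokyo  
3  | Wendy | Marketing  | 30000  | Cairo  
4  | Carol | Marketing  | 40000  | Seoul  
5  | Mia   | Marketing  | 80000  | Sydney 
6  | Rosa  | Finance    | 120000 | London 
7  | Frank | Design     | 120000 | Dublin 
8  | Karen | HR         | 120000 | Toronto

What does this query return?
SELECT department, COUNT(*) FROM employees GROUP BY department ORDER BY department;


Assigning each row to its department group:
  Nate -> Marketing
  Pete -> Design
  Wendy -> Marketing
  Carol -> Marketing
  Mia -> Marketing
  Rosa -> Finance
  Frank -> Design
  Karen -> HR


4 groups:
Design, 2
Finance, 1
HR, 1
Marketing, 4


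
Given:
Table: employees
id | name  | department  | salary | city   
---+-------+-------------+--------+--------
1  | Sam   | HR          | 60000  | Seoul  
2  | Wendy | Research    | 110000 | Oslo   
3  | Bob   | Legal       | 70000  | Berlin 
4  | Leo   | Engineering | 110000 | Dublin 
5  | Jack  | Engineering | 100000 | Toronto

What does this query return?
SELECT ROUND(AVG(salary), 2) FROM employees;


SUM(salary) = 450000
COUNT = 5
ROUND(AVG, 2) = ROUND(450000 / 5, 2) = 90000.0

90000.0


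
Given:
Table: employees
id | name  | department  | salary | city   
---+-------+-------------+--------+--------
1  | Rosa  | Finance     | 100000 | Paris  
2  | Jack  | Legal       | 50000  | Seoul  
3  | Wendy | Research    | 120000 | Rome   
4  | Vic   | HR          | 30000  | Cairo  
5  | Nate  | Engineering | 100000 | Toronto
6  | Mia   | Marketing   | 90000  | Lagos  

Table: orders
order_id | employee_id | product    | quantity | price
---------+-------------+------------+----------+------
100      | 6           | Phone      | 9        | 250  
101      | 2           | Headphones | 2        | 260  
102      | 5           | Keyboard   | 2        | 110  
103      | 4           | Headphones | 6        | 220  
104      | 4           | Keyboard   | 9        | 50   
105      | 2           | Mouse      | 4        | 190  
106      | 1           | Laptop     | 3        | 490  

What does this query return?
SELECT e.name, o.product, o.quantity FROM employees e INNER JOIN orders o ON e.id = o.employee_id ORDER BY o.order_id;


Joining employees.id = orders.employee_id:
  employee Mia (id=6) -> order Phone
  employee Jack (id=2) -> order Headphones
  employee Nate (id=5) -> order Keyboard
  employee Vic (id=4) -> order Headphones
  employee Vic (id=4) -> order Keyboard
  employee Jack (id=2) -> order Mouse
  employee Rosa (id=1) -> order Laptop


7 rows:
Mia, Phone, 9
Jack, Headphones, 2
Nate, Keyboard, 2
Vic, Headphones, 6
Vic, Keyboard, 9
Jack, Mouse, 4
Rosa, Laptop, 3


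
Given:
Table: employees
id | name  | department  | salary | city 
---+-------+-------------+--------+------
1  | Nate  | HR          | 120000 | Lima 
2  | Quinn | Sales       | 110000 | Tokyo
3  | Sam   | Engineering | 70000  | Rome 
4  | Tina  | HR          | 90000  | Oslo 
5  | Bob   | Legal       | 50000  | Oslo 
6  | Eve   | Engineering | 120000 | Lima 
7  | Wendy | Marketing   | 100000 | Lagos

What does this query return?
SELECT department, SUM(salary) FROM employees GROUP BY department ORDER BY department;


Summing salary within each department:
  Engineering: 70000 + 120000 = 190000
  HR: 120000 + 90000 = 210000
  Legal: 50000 = 50000
  Marketing: 100000 = 100000
  Sales: 110000 = 110000


5 groups:
Engineering, 190000
HR, 210000
Legal, 50000
Marketing, 100000
Sales, 110000


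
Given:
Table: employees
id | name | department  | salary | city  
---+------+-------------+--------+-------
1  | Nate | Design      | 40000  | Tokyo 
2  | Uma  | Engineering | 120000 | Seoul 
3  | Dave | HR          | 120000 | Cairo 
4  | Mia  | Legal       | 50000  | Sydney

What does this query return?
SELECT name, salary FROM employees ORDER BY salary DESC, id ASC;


Sorting by salary DESC, then id ASC for ties

4 rows:
Uma, 120000
Dave, 120000
Mia, 50000
Nate, 40000


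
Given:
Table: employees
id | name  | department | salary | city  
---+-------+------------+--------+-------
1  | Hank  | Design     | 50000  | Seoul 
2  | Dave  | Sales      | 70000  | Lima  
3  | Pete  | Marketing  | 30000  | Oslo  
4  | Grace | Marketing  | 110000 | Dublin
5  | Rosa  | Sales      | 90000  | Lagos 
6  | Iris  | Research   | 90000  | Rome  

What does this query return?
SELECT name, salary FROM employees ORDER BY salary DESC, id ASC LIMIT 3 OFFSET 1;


Sort by salary DESC (id ASC tiebreak), then skip 1 and take 3
Rows 2 through 4

3 rows:
Rosa, 90000
Iris, 90000
Dave, 70000


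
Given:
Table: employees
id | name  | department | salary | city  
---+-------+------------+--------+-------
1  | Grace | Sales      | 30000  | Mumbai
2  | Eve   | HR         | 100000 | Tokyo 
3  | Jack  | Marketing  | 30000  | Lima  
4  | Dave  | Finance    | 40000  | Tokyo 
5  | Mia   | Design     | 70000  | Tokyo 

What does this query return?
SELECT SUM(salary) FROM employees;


SUM(salary) = 30000 + 100000 + 30000 + 40000 + 70000 = 270000

270000


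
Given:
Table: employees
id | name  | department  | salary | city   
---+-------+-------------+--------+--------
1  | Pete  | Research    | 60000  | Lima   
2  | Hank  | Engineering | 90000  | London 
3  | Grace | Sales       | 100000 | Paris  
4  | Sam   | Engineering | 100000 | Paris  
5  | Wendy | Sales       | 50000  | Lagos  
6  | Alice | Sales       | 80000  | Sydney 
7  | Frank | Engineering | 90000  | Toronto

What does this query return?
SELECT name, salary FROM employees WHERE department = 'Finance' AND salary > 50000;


Filtering: department = 'Finance' AND salary > 50000
Matching: 0 rows

Empty result set (0 rows)


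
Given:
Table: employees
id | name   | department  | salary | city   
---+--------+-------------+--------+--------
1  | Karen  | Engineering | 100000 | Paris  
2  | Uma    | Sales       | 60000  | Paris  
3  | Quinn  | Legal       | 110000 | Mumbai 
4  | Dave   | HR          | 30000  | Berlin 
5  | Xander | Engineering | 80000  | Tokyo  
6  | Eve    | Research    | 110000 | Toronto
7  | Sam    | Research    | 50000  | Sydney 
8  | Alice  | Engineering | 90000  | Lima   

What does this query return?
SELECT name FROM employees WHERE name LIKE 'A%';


LIKE 'A%' matches names starting with 'A'
Matching: 1

1 rows:
Alice


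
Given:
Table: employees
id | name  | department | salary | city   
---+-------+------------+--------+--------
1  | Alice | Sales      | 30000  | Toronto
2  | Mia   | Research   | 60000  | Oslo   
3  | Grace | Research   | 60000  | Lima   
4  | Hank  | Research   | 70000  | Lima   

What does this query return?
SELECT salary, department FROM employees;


Projecting columns: salary, department

4 rows:
30000, Sales
60000, Research
60000, Research
70000, Research


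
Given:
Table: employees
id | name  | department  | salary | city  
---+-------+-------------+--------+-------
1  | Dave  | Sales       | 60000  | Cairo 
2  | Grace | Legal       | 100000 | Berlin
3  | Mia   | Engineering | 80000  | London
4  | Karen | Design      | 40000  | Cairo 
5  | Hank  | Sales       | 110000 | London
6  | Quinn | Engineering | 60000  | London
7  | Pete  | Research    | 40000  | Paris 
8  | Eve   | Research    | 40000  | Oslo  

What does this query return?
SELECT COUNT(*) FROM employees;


COUNT(*) counts all rows

8


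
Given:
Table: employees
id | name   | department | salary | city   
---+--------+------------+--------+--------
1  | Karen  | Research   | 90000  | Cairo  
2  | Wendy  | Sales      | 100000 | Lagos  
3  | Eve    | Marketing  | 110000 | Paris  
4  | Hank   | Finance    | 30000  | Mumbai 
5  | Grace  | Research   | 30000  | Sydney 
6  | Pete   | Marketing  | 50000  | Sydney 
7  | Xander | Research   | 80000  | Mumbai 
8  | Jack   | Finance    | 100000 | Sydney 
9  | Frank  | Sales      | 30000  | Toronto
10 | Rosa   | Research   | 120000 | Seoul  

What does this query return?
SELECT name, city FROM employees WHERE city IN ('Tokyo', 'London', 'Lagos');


Filtering: city IN ('Tokyo', 'London', 'Lagos')
Matching: 1 rows

1 rows:
Wendy, Lagos


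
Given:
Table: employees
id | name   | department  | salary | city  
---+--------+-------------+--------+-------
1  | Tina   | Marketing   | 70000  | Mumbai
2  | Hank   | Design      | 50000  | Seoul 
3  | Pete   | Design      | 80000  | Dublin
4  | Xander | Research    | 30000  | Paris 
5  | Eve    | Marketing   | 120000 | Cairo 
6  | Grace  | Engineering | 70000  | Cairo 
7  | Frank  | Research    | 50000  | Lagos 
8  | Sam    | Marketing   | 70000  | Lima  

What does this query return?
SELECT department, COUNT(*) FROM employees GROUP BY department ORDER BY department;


Assigning each row to its department group:
  Tina -> Marketing
  Hank -> Design
  Pete -> Design
  Xander -> Research
  Eve -> Marketing
  Grace -> Engineering
  Frank -> Research
  Sam -> Marketing


4 groups:
Design, 2
Engineering, 1
Marketing, 3
Research, 2


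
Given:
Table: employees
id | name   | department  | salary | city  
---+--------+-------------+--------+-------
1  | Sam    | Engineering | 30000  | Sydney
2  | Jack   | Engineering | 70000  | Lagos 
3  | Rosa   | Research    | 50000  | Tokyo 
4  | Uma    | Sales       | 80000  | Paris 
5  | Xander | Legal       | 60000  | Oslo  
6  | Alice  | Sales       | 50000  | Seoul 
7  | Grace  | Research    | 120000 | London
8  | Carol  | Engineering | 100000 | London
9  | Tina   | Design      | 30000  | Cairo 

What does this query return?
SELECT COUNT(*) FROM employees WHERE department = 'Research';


Counting rows where department = 'Research'
  Rosa -> MATCH
  Grace -> MATCH


2


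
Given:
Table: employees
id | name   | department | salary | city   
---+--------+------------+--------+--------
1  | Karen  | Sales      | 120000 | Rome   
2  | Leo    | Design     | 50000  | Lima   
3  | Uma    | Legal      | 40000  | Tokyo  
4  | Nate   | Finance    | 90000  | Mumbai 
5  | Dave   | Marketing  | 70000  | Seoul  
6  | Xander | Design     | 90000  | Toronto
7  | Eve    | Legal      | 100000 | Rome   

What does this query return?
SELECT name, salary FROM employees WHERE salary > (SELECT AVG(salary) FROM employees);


Subquery: AVG(salary) = 80000.0
Filtering: salary > 80000.0
  Karen (120000) -> MATCH
  Nate (90000) -> MATCH
  Xander (90000) -> MATCH
  Eve (100000) -> MATCH


4 rows:
Karen, 120000
Nate, 90000
Xander, 90000
Eve, 100000


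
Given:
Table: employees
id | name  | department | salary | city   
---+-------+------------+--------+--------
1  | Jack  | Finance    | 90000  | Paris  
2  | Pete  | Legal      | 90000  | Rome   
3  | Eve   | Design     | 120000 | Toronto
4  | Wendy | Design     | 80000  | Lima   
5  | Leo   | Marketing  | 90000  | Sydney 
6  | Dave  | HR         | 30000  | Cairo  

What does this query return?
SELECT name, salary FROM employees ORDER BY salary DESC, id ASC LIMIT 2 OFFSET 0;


Sort by salary DESC (id ASC tiebreak), then skip 0 and take 2
Rows 1 through 2

2 rows:
Eve, 120000
Jack, 90000


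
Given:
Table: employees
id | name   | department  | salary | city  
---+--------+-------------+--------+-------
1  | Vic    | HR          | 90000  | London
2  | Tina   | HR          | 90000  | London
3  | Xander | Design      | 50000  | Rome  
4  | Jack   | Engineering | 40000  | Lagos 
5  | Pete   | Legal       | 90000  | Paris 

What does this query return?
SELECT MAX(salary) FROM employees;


Salaries: 90000, 90000, 50000, 40000, 90000
MAX = 90000

90000


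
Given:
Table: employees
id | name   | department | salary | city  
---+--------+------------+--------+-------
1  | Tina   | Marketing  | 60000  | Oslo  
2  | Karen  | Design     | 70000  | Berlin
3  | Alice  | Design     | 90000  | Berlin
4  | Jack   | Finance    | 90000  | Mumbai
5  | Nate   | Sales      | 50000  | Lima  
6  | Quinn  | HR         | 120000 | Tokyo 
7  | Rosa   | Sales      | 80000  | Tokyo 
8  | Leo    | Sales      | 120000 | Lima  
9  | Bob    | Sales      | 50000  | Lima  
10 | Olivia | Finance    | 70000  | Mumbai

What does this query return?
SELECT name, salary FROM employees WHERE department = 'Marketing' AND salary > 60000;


Filtering: department = 'Marketing' AND salary > 60000
Matching: 0 rows

Empty result set (0 rows)


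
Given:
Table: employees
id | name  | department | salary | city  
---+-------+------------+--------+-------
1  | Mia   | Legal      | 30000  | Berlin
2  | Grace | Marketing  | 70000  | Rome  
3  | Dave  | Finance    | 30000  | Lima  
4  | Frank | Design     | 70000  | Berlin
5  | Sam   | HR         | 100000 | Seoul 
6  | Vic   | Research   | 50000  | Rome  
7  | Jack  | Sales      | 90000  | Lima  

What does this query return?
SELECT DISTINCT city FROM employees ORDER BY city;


All 'city' values (row order): Berlin, Rome, Lima, Berlin, Seoul, Rome, Lima
Removing duplicates leaves 4 unique value(s).

4 values:
Berlin
Lima
Rome
Seoul


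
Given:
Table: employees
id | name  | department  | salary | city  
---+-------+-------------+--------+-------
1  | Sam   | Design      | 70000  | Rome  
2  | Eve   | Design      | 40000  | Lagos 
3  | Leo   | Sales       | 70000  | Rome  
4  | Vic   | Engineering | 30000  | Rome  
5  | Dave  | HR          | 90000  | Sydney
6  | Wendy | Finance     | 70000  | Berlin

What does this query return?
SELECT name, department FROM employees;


Projecting columns: name, department

6 rows:
Sam, Design
Eve, Design
Leo, Sales
Vic, Engineering
Dave, HR
Wendy, Finance


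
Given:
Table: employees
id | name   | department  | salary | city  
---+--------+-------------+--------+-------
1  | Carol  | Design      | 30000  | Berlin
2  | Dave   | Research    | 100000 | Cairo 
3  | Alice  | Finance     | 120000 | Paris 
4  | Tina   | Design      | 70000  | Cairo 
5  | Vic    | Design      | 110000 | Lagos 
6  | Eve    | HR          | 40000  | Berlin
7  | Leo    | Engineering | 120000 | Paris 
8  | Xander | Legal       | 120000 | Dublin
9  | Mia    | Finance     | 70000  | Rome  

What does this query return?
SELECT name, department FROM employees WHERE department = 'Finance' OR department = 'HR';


Filtering: department = 'Finance' OR 'HR'
Matching: 3 rows

3 rows:
Alice, Finance
Eve, HR
Mia, Finance


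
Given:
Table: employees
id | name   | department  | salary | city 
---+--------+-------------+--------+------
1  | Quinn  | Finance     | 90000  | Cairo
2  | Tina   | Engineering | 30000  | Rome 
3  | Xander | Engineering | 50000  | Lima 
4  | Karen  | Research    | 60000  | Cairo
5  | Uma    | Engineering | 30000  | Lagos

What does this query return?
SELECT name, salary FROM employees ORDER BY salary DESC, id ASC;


Sorting by salary DESC, then id ASC for ties

5 rows:
Quinn, 90000
Karen, 60000
Xander, 50000
Tina, 30000
Uma, 30000


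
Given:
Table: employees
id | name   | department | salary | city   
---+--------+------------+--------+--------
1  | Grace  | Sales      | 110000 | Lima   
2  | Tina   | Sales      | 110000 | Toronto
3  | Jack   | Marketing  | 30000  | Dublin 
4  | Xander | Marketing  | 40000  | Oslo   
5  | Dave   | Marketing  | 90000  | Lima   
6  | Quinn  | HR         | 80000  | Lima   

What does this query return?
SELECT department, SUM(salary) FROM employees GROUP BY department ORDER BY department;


Summing salary within each department:
  HR: 80000 = 80000
  Marketing: 30000 + 40000 + 90000 = 160000
  Sales: 110000 + 110000 = 220000


3 groups:
HR, 80000
Marketing, 160000
Sales, 220000


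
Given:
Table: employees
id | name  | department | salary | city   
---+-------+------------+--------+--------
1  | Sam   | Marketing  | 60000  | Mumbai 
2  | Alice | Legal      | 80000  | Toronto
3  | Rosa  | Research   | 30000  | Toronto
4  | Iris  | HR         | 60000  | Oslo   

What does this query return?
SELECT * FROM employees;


SELECT * returns all 4 rows with all columns

4 rows:
1, Sam, Marketing, 60000, Mumbai
2, Alice, Legal, 80000, Toronto
3, Rosa, Research, 30000, Toronto
4, Iris, HR, 60000, Oslo


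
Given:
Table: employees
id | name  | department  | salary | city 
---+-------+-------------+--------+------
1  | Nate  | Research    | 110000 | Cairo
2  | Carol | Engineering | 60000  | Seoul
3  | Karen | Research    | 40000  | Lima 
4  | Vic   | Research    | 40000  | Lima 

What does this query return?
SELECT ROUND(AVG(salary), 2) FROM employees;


SUM(salary) = 250000
COUNT = 4
ROUND(AVG, 2) = ROUND(250000 / 4, 2) = 62500.0

62500.0


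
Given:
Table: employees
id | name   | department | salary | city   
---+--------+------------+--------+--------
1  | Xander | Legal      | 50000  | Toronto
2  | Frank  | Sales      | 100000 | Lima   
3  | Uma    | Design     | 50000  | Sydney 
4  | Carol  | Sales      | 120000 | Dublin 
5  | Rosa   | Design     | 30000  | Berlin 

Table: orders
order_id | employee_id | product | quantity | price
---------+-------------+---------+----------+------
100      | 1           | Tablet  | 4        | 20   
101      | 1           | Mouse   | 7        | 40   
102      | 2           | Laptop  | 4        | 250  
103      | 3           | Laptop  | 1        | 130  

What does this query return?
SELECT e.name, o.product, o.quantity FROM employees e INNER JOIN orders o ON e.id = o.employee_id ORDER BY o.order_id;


Joining employees.id = orders.employee_id:
  employee Xander (id=1) -> order Tablet
  employee Xander (id=1) -> order Mouse
  employee Frank (id=2) -> order Laptop
  employee Uma (id=3) -> order Laptop


4 rows:
Xander, Tablet, 4
Xander, Mouse, 7
Frank, Laptop, 4
Uma, Laptop, 1


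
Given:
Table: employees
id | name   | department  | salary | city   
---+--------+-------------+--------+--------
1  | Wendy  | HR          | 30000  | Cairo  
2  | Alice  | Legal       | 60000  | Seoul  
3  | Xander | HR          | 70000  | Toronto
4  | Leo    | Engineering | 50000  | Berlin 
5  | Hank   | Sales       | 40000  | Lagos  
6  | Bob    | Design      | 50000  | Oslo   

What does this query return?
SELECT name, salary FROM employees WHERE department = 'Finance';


Filtering: department = 'Finance'
Matching rows: 0

Empty result set (0 rows)


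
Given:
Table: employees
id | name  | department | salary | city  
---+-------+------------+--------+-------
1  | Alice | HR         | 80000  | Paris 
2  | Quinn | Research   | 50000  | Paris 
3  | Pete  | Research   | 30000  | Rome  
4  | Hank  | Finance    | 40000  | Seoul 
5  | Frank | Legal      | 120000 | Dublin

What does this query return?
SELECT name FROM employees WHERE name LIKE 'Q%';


LIKE 'Q%' matches names starting with 'Q'
Matching: 1

1 rows:
Quinn


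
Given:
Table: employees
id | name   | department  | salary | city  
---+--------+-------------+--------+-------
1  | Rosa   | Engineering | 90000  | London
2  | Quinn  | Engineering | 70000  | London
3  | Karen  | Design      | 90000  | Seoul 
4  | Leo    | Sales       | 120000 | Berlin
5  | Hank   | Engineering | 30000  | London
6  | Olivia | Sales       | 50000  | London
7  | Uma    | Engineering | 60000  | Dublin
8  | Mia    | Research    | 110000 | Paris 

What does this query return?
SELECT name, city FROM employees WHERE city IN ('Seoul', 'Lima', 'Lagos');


Filtering: city IN ('Seoul', 'Lima', 'Lagos')
Matching: 1 rows

1 rows:
Karen, Seoul


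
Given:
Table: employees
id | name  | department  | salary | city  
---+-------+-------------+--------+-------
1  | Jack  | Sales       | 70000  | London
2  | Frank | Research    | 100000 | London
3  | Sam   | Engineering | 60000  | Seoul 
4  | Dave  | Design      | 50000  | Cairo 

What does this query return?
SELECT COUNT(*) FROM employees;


COUNT(*) counts all rows

4


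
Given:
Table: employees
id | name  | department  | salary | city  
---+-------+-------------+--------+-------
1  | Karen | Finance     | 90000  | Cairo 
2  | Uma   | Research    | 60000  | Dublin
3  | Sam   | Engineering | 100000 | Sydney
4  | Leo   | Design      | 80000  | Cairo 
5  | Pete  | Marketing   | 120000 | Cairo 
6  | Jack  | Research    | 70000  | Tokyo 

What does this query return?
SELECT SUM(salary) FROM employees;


SUM(salary) = 90000 + 60000 + 100000 + 80000 + 120000 + 70000 = 520000

520000


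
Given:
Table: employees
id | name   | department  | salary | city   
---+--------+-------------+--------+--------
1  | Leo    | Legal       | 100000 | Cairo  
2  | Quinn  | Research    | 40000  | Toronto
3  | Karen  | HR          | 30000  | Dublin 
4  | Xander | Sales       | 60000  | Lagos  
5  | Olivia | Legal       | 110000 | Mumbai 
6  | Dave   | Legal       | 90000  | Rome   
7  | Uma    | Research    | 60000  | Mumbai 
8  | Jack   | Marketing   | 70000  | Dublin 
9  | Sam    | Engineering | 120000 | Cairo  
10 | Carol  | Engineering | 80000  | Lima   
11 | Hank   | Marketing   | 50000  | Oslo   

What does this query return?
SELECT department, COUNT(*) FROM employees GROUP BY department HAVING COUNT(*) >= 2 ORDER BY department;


Groups with count >= 2:
  Engineering: 2 -> PASS
  Legal: 3 -> PASS
  Marketing: 2 -> PASS
  Research: 2 -> PASS
  HR: 1 -> filtered out
  Sales: 1 -> filtered out


4 groups:
Engineering, 2
Legal, 3
Marketing, 2
Research, 2


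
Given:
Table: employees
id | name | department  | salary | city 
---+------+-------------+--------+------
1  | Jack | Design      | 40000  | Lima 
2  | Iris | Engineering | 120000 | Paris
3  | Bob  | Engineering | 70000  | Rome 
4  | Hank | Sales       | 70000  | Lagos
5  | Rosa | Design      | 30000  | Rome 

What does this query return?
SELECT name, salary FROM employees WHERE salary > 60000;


Filtering: salary > 60000
Matching: 3 rows

3 rows:
Iris, 120000
Bob, 70000
Hank, 70000


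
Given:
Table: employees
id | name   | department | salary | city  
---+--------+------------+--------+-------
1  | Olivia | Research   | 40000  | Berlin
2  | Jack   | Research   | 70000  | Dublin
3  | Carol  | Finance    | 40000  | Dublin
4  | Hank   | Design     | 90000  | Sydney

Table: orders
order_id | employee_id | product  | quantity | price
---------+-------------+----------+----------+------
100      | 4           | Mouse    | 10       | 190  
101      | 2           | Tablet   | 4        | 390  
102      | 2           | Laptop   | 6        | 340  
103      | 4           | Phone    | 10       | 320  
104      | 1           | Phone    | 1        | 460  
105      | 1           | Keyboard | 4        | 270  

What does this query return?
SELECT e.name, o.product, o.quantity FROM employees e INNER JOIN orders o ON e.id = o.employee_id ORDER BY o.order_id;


Joining employees.id = orders.employee_id:
  employee Hank (id=4) -> order Mouse
  employee Jack (id=2) -> order Tablet
  employee Jack (id=2) -> order Laptop
  employee Hank (id=4) -> order Phone
  employee Olivia (id=1) -> order Phone
  employee Olivia (id=1) -> order Keyboard


6 rows:
Hank, Mouse, 10
Jack, Tablet, 4
Jack, Laptop, 6
Hank, Phone, 10
Olivia, Phone, 1
Olivia, Keyboard, 4
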